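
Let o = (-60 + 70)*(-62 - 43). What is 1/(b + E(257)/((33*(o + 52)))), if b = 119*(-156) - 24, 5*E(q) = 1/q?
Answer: -42320190/786647691721 ≈ -5.3798e-5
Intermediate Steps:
E(q) = 1/(5*q)
b = -18588 (b = -18564 - 24 = -18588)
o = -1050 (o = 10*(-105) = -1050)
1/(b + E(257)/((33*(o + 52)))) = 1/(-18588 + ((⅕)/257)/((33*(-1050 + 52)))) = 1/(-18588 + ((⅕)*(1/257))/((33*(-998)))) = 1/(-18588 + (1/1285)/(-32934)) = 1/(-18588 + (1/1285)*(-1/32934)) = 1/(-18588 - 1/42320190) = 1/(-786647691721/42320190) = -42320190/786647691721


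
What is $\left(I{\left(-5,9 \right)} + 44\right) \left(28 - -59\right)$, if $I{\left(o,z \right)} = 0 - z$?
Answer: $3045$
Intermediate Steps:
$I{\left(o,z \right)} = - z$
$\left(I{\left(-5,9 \right)} + 44\right) \left(28 - -59\right) = \left(\left(-1\right) 9 + 44\right) \left(28 - -59\right) = \left(-9 + 44\right) \left(28 + 59\right) = 35 \cdot 87 = 3045$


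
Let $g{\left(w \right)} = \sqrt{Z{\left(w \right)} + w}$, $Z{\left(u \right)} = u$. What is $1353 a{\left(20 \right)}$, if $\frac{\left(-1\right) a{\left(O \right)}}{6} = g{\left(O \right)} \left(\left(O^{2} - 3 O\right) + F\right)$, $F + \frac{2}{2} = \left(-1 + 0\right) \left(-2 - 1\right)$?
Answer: $- 5552712 \sqrt{10} \approx -1.7559 \cdot 10^{7}$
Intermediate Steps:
$F = 2$ ($F = -1 + \left(-1 + 0\right) \left(-2 - 1\right) = -1 - -3 = -1 + 3 = 2$)
$g{\left(w \right)} = \sqrt{2} \sqrt{w}$ ($g{\left(w \right)} = \sqrt{w + w} = \sqrt{2 w} = \sqrt{2} \sqrt{w}$)
$a{\left(O \right)} = - 6 \sqrt{2} \sqrt{O} \left(2 + O^{2} - 3 O\right)$ ($a{\left(O \right)} = - 6 \sqrt{2} \sqrt{O} \left(\left(O^{2} - 3 O\right) + 2\right) = - 6 \sqrt{2} \sqrt{O} \left(2 + O^{2} - 3 O\right)$)
$1353 a{\left(20 \right)} = 1353 \cdot 6 \sqrt{2} \sqrt{20} \left(-2 - 20^{2} + 3 \cdot 20\right) = 1353 \cdot 6 \sqrt{2} \cdot 2 \sqrt{5} \left(-2 - 400 + 60\right) = 1353 \cdot 6 \sqrt{2} \cdot 2 \sqrt{5} \left(-342\right) = 1353 \left(- 4104 \sqrt{10}\right) = - 5552712 \sqrt{10}$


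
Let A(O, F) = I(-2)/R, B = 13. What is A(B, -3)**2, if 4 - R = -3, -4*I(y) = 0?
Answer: 0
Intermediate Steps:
I(y) = 0 (I(y) = -1/4*0 = 0)
R = 7 (R = 4 - 1*(-3) = 4 + 3 = 7)
A(O, F) = 0 (A(O, F) = 0/7 = 0*(1/7) = 0)
A(B, -3)**2 = 0**2 = 0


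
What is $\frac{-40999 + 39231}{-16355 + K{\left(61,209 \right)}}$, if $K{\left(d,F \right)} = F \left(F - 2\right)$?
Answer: $- \frac{442}{6727} \approx -0.065705$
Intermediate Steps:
$K{\left(d,F \right)} = F \left(-2 + F\right)$
$\frac{-40999 + 39231}{-16355 + K{\left(61,209 \right)}} = \frac{-40999 + 39231}{-16355 + 209 \left(-2 + 209\right)} = - \frac{1768}{-16355 + 209 \cdot 207} = - \frac{1768}{-16355 + 43263} = - \frac{1768}{26908} = \left(-1768\right) \frac{1}{26908} = - \frac{442}{6727}$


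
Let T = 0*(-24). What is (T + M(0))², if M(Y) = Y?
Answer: 0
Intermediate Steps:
T = 0
(T + M(0))² = (0 + 0)² = 0² = 0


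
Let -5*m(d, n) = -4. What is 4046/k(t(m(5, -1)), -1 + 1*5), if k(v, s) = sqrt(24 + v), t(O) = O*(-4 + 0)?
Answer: 2023*sqrt(130)/26 ≈ 887.14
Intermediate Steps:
m(d, n) = 4/5 (m(d, n) = -1/5*(-4) = 4/5)
t(O) = -4*O (t(O) = O*(-4) = -4*O)
4046/k(t(m(5, -1)), -1 + 1*5) = 4046/(sqrt(24 - 4*4/5)) = 4046/(sqrt(24 - 16/5)) = 4046/(sqrt(104/5)) = 4046/((2*sqrt(130)/5)) = 4046*(sqrt(130)/52) = 2023*sqrt(130)/26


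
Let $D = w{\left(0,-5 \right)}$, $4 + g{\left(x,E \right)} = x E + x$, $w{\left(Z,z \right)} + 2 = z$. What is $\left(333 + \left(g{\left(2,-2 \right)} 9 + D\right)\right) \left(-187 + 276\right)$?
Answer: $24208$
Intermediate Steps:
$w{\left(Z,z \right)} = -2 + z$
$g{\left(x,E \right)} = -4 + x + E x$ ($g{\left(x,E \right)} = -4 + \left(x E + x\right) = -4 + \left(E x + x\right) = -4 + \left(x + E x\right) = -4 + x + E x$)
$D = -7$ ($D = -2 - 5 = -7$)
$\left(333 + \left(g{\left(2,-2 \right)} 9 + D\right)\right) \left(-187 + 276\right) = \left(333 + \left(\left(-4 + 2 - 4\right) 9 - 7\right)\right) \left(-187 + 276\right) = \left(333 + \left(\left(-4 + 2 - 4\right) 9 - 7\right)\right) 89 = \left(333 - 61\right) 89 = 272 \cdot 89 = 24208$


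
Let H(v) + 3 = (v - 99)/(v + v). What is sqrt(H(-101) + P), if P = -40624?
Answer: I*sqrt(414425927)/101 ≈ 201.56*I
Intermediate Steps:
H(v) = -3 + (-99 + v)/(2*v) (H(v) = -3 + (v - 99)/(v + v) = -3 + (-99 + v)/((2*v)) = -3 + (-99 + v)*(1/(2*v)) = -3 + (-99 + v)/(2*v))
sqrt(H(-101) + P) = sqrt((1/2)*(-99 - 5*(-101))/(-101) - 40624) = sqrt((1/2)*(-1/101)*(-99 + 505) - 40624) = sqrt((1/2)*(-1/101)*406 - 40624) = sqrt(-203/101 - 40624) = sqrt(-4103227/101) = I*sqrt(414425927)/101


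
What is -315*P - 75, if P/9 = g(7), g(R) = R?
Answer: -19920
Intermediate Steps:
P = 63 (P = 9*7 = 63)
-315*P - 75 = -315*63 - 75 = -19845 - 75 = -19920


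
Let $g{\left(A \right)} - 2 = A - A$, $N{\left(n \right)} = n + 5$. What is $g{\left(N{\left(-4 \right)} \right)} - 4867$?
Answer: $-4865$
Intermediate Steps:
$N{\left(n \right)} = 5 + n$
$g{\left(A \right)} = 2$ ($g{\left(A \right)} = 2 + \left(A - A\right) = 2 + 0 = 2$)
$g{\left(N{\left(-4 \right)} \right)} - 4867 = 2 - 4867 = -4865$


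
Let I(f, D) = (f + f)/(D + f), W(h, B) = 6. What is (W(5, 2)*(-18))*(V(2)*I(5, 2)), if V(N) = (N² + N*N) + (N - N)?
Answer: -8640/7 ≈ -1234.3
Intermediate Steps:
V(N) = 2*N² (V(N) = (N² + N²) + 0 = 2*N² + 0 = 2*N²)
I(f, D) = 2*f/(D + f) (I(f, D) = (2*f)/(D + f) = 2*f/(D + f))
(W(5, 2)*(-18))*(V(2)*I(5, 2)) = (6*(-18))*((2*2²)*(2*5/(2 + 5))) = -108*2*4*2*5/7 = -864*2*5*(⅐) = -864*10/7 = -108*80/7 = -8640/7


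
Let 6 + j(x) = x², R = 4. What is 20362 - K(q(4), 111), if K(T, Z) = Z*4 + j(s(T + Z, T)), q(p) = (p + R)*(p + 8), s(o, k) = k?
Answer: 10708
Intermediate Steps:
j(x) = -6 + x²
q(p) = (4 + p)*(8 + p) (q(p) = (p + 4)*(p + 8) = (4 + p)*(8 + p))
K(T, Z) = -6 + T² + 4*Z (K(T, Z) = Z*4 + (-6 + T²) = 4*Z + (-6 + T²) = -6 + T² + 4*Z)
20362 - K(q(4), 111) = 20362 - (-6 + (32 + 4² + 12*4)² + 4*111) = 20362 - (-6 + (32 + 16 + 48)² + 444) = 20362 - (-6 + 96² + 444) = 20362 - (-6 + 9216 + 444) = 20362 - 1*9654 = 20362 - 9654 = 10708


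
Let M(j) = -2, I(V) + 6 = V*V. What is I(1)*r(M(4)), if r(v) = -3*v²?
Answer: 60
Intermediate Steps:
I(V) = -6 + V² (I(V) = -6 + V*V = -6 + V²)
I(1)*r(M(4)) = (-6 + 1²)*(-3*(-2)²) = (-6 + 1)*(-3*4) = -5*(-12) = 60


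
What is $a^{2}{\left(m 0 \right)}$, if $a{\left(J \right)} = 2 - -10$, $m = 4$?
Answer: $144$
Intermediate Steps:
$a{\left(J \right)} = 12$ ($a{\left(J \right)} = 2 + 10 = 12$)
$a^{2}{\left(m 0 \right)} = 12^{2} = 144$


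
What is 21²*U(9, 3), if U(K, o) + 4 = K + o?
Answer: 3528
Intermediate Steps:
U(K, o) = -4 + K + o (U(K, o) = -4 + (K + o) = -4 + K + o)
21²*U(9, 3) = 21²*(-4 + 9 + 3) = 441*8 = 3528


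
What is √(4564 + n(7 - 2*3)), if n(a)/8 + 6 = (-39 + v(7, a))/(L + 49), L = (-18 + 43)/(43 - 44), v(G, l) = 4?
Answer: √40539/3 ≈ 67.114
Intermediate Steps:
L = -25 (L = 25/(-1) = 25*(-1) = -25)
n(a) = -179/3 (n(a) = -48 + 8*((-39 + 4)/(-25 + 49)) = -48 + 8*(-35/24) = -48 - 35/3 = -179/3)
√(4564 + n(7 - 2*3)) = √(4564 - 179/3) = √(13513/3) = √40539/3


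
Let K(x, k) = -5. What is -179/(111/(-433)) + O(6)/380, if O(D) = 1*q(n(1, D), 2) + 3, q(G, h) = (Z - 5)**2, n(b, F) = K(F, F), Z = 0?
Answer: 7363942/10545 ≈ 698.33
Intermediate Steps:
n(b, F) = -5
q(G, h) = 25 (q(G, h) = (0 - 5)**2 = (-5)**2 = 25)
O(D) = 28 (O(D) = 1*25 + 3 = 25 + 3 = 28)
-179/(111/(-433)) + O(6)/380 = -179/(111/(-433)) + 28/380 = -179/(111*(-1/433)) + 28*(1/380) = -179/(-111/433) + 7/95 = -179*(-433/111) + 7/95 = 77507/111 + 7/95 = 7363942/10545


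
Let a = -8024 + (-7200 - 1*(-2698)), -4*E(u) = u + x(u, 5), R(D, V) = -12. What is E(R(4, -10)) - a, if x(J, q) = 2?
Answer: 25057/2 ≈ 12529.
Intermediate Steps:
E(u) = -½ - u/4 (E(u) = -(u + 2)/4 = -(2 + u)/4 = -½ - u/4)
a = -12526 (a = -8024 + (-7200 + 2698) = -8024 - 4502 = -12526)
E(R(4, -10)) - a = (-½ - ¼*(-12)) - 1*(-12526) = (-½ + 3) + 12526 = 5/2 + 12526 = 25057/2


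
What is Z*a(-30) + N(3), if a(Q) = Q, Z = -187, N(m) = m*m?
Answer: 5619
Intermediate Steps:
N(m) = m²
Z*a(-30) + N(3) = -187*(-30) + 3² = 5610 + 9 = 5619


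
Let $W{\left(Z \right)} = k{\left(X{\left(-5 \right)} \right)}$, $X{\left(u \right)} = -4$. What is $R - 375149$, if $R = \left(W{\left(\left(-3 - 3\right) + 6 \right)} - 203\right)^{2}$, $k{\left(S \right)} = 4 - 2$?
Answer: $-334748$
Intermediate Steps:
$k{\left(S \right)} = 2$
$W{\left(Z \right)} = 2$
$R = 40401$ ($R = \left(2 - 203\right)^{2} = \left(-201\right)^{2} = 40401$)
$R - 375149 = 40401 - 375149 = -334748$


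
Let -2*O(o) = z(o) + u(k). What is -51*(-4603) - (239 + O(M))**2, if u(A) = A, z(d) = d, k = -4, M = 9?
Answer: 715283/4 ≈ 1.7882e+5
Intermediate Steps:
O(o) = 2 - o/2 (O(o) = -(o - 4)/2 = -(-4 + o)/2 = 2 - o/2)
-51*(-4603) - (239 + O(M))**2 = -51*(-4603) - (239 + (2 - 1/2*9))**2 = 234753 - (239 + (2 - 9/2))**2 = 234753 - (239 - 5/2)**2 = 234753 - (473/2)**2 = 234753 - 1*223729/4 = 234753 - 223729/4 = 715283/4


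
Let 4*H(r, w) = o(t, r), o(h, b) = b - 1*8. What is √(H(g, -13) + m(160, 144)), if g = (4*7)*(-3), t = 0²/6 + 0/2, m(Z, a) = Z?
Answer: √137 ≈ 11.705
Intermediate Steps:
t = 0 (t = 0*(⅙) + 0*(½) = 0 + 0 = 0)
g = -84 (g = 28*(-3) = -84)
o(h, b) = -8 + b (o(h, b) = b - 8 = -8 + b)
H(r, w) = -2 + r/4 (H(r, w) = (-8 + r)/4 = -2 + r/4)
√(H(g, -13) + m(160, 144)) = √((-2 + (¼)*(-84)) + 160) = √((-2 - 21) + 160) = √(-23 + 160) = √137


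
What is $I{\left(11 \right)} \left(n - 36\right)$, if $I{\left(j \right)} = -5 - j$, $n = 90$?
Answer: $-864$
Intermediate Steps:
$I{\left(11 \right)} \left(n - 36\right) = \left(-5 - 11\right) \left(90 - 36\right) = \left(-5 - 11\right) 54 = \left(-16\right) 54 = -864$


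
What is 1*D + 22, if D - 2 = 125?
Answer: 149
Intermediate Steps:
D = 127 (D = 2 + 125 = 127)
1*D + 22 = 1*127 + 22 = 127 + 22 = 149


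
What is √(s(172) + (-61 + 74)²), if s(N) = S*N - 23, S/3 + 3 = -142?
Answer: I*√74674 ≈ 273.27*I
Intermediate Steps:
S = -435 (S = -9 + 3*(-142) = -9 - 426 = -435)
s(N) = -23 - 435*N (s(N) = -435*N - 23 = -23 - 435*N)
√(s(172) + (-61 + 74)²) = √((-23 - 435*172) + (-61 + 74)²) = √((-23 - 74820) + 13²) = √(-74843 + 169) = √(-74674) = I*√74674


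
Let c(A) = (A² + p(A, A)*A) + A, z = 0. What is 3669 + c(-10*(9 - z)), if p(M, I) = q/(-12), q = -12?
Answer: 11589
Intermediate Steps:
p(M, I) = 1 (p(M, I) = -12/(-12) = -12*(-1/12) = 1)
c(A) = A² + 2*A (c(A) = (A² + 1*A) + A = (A² + A) + A = (A + A²) + A = A² + 2*A)
3669 + c(-10*(9 - z)) = 3669 + (-10*(9 - 1*0))*(2 - 10*(9 - 1*0)) = 3669 + (-10*(9 + 0))*(2 - 10*(9 + 0)) = 3669 + (-10*9)*(2 - 10*9) = 3669 - 90*(2 - 90) = 3669 - 90*(-88) = 3669 + 7920 = 11589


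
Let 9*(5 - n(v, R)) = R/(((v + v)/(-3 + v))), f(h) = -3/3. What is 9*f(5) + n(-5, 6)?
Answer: -68/15 ≈ -4.5333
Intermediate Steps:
f(h) = -1 (f(h) = -3*⅓ = -1)
n(v, R) = 5 - R*(-3 + v)/(18*v) (n(v, R) = 5 - R/(9*((v + v)/(-3 + v))) = 5 - R/(9*((2*v)/(-3 + v))) = 5 - R/(9*(2*v/(-3 + v))) = 5 - R*(-3 + v)/(2*v)/9 = 5 - R*(-3 + v)/(18*v))
9*f(5) + n(-5, 6) = 9*(-1) + (5 - 1/18*6 + (⅙)*6/(-5)) = -9 + (5 - ⅓ + (⅙)*6*(-⅕)) = -9 + (5 - ⅓ - ⅕) = -9 + 67/15 = -68/15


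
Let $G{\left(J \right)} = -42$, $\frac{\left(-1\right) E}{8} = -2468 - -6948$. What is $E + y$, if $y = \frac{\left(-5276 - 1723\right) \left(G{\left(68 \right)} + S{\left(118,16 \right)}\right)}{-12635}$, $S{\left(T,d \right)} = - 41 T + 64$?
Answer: $- \frac{69506512}{1805} \approx -38508.0$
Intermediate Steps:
$E = -35840$ ($E = - 8 \left(-2468 - -6948\right) = - 8 \left(-2468 + 6948\right) = \left(-8\right) 4480 = -35840$)
$S{\left(T,d \right)} = 64 - 41 T$
$y = - \frac{4815312}{1805}$ ($y = \frac{\left(-5276 - 1723\right) \left(-42 + \left(64 - 4838\right)\right)}{-12635} = - 6999 \left(-42 + \left(64 - 4838\right)\right) \left(- \frac{1}{12635}\right) = - 6999 \left(-42 - 4774\right) \left(- \frac{1}{12635}\right) = \left(-6999\right) \left(-4816\right) \left(- \frac{1}{12635}\right) = 33707184 \left(- \frac{1}{12635}\right) = - \frac{4815312}{1805} \approx -2667.8$)
$E + y = -35840 - \frac{4815312}{1805} = - \frac{69506512}{1805}$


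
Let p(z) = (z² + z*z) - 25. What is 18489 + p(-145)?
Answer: 60514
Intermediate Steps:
p(z) = -25 + 2*z² (p(z) = (z² + z²) - 25 = 2*z² - 25 = -25 + 2*z²)
18489 + p(-145) = 18489 + (-25 + 2*(-145)²) = 18489 + (-25 + 2*21025) = 18489 + (-25 + 42050) = 18489 + 42025 = 60514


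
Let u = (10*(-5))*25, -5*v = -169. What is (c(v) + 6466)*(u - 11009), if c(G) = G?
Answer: -398405241/5 ≈ -7.9681e+7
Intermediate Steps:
v = 169/5 (v = -⅕*(-169) = 169/5 ≈ 33.800)
u = -1250 (u = -50*25 = -1250)
(c(v) + 6466)*(u - 11009) = (169/5 + 6466)*(-1250 - 11009) = (32499/5)*(-12259) = -398405241/5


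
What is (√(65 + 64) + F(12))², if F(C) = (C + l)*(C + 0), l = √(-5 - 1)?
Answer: (144 + √129 + 12*I*√6)² ≈ 23272.0 + 9133.1*I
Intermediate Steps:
l = I*√6 (l = √(-6) = I*√6 ≈ 2.4495*I)
F(C) = C*(C + I*√6) (F(C) = (C + I*√6)*(C + 0) = (C + I*√6)*C = C*(C + I*√6))
(√(65 + 64) + F(12))² = (√(65 + 64) + 12*(12 + I*√6))² = (√129 + (144 + 12*I*√6))² = (144 + √129 + 12*I*√6)²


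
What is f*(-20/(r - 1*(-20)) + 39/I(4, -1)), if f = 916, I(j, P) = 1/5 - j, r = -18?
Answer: -352660/19 ≈ -18561.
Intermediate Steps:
I(j, P) = 1/5 - j
f*(-20/(r - 1*(-20)) + 39/I(4, -1)) = 916*(-20/(-18 - 1*(-20)) + 39/(1/5 - 1*4)) = 916*(-20/(-18 + 20) + 39/(1/5 - 4)) = 916*(-20/2 + 39/(-19/5)) = 916*(-20*1/2 + 39*(-5/19)) = 916*(-10 - 195/19) = 916*(-385/19) = -352660/19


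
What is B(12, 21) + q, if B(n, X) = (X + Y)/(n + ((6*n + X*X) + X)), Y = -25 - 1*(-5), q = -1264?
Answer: -690143/546 ≈ -1264.0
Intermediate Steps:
Y = -20 (Y = -25 + 5 = -20)
B(n, X) = (-20 + X)/(X + X**2 + 7*n) (B(n, X) = (X - 20)/(n + ((6*n + X*X) + X)) = (-20 + X)/(n + ((6*n + X**2) + X)) = (-20 + X)/(n + ((X**2 + 6*n) + X)) = (-20 + X)/(n + (X + X**2 + 6*n)) = (-20 + X)/(X + X**2 + 7*n))
B(12, 21) + q = (-20 + 21)/(21 + 21**2 + 7*12) - 1264 = 1/(21 + 441 + 84) - 1264 = 1/546 - 1264 = -690143/546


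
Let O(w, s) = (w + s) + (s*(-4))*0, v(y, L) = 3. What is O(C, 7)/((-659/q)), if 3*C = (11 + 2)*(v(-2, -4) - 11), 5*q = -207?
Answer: -5727/3295 ≈ -1.7381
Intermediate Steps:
q = -207/5 (q = (⅕)*(-207) = -207/5 ≈ -41.400)
C = -104/3 (C = ((11 + 2)*(3 - 11))/3 = (13*(-8))/3 = (⅓)*(-104) = -104/3 ≈ -34.667)
O(w, s) = s + w (O(w, s) = (s + w) - 4*s*0 = (s + w) + 0 = s + w)
O(C, 7)/((-659/q)) = (7 - 104/3)/((-659/(-207/5))) = -83/(3*((-659*(-5/207)))) = -83/(3*3295/207) = -83/3*207/3295 = -5727/3295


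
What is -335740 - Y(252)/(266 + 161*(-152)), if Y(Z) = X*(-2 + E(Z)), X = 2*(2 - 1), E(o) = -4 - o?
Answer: -4063461478/12103 ≈ -3.3574e+5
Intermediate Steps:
X = 2 (X = 2*1 = 2)
Y(Z) = -12 - 2*Z (Y(Z) = 2*(-2 + (-4 - Z)) = 2*(-6 - Z) = -12 - 2*Z)
-335740 - Y(252)/(266 + 161*(-152)) = -335740 - (-12 - 2*252)/(266 + 161*(-152)) = -335740 - (-12 - 504)/(266 - 24472) = -335740 - (-516)/(-24206) = -335740 - (-516)*(-1)/24206 = -335740 - 1*258/12103 = -335740 - 258/12103 = -4063461478/12103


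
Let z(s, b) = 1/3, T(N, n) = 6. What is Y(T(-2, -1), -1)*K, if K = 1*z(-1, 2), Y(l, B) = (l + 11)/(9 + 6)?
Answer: 17/45 ≈ 0.37778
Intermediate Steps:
z(s, b) = ⅓
Y(l, B) = 11/15 + l/15 (Y(l, B) = (11 + l)/15 = (11 + l)*(1/15) = 11/15 + l/15)
K = ⅓ (K = 1*(⅓) = ⅓ ≈ 0.33333)
Y(T(-2, -1), -1)*K = (11/15 + (1/15)*6)*(⅓) = (11/15 + ⅖)*(⅓) = (17/15)*(⅓) = 17/45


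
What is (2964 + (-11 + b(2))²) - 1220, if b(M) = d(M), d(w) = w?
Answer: 1825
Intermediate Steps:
b(M) = M
(2964 + (-11 + b(2))²) - 1220 = (2964 + (-11 + 2)²) - 1220 = (2964 + (-9)²) - 1220 = (2964 + 81) - 1220 = 3045 - 1220 = 1825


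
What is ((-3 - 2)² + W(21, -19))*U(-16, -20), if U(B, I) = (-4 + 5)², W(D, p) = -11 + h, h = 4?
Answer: 18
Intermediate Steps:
W(D, p) = -7 (W(D, p) = -11 + 4 = -7)
U(B, I) = 1 (U(B, I) = 1² = 1)
((-3 - 2)² + W(21, -19))*U(-16, -20) = ((-3 - 2)² - 7)*1 = ((-5)² - 7)*1 = (25 - 7)*1 = 18*1 = 18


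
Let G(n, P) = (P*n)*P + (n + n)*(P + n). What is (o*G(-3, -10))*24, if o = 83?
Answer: -442224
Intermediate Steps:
G(n, P) = n*P**2 + 2*n*(P + n) (G(n, P) = n*P**2 + (2*n)*(P + n) = n*P**2 + 2*n*(P + n))
(o*G(-3, -10))*24 = (83*(-3*((-10)**2 + 2*(-10) + 2*(-3))))*24 = (83*(-3*(100 - 20 - 6)))*24 = (83*(-3*74))*24 = (83*(-222))*24 = -18426*24 = -442224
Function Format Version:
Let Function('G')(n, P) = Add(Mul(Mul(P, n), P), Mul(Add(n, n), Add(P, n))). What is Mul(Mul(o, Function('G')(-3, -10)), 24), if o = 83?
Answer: -442224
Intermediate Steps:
Function('G')(n, P) = Add(Mul(n, Pow(P, 2)), Mul(2, n, Add(P, n))) (Function('G')(n, P) = Add(Mul(n, Pow(P, 2)), Mul(Mul(2, n), Add(P, n))) = Add(Mul(n, Pow(P, 2)), Mul(2, n, Add(P, n))))
Mul(Mul(o, Function('G')(-3, -10)), 24) = Mul(Mul(83, Mul(-3, Add(Pow(-10, 2), Mul(2, -10), Mul(2, -3)))), 24) = Mul(Mul(83, Mul(-3, Add(100, -20, -6))), 24) = Mul(Mul(83, Mul(-3, 74)), 24) = Mul(Mul(83, -222), 24) = Mul(-18426, 24) = -442224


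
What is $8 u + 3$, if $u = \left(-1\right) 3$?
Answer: $-21$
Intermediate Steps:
$u = -3$
$8 u + 3 = 8 \left(-3\right) + 3 = -24 + 3 = -21$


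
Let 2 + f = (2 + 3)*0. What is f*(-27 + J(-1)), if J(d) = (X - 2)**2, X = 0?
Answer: 46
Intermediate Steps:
f = -2 (f = -2 + (2 + 3)*0 = -2 + 5*0 = -2 + 0 = -2)
J(d) = 4 (J(d) = (0 - 2)**2 = (-2)**2 = 4)
f*(-27 + J(-1)) = -2*(-27 + 4) = -2*(-23) = 46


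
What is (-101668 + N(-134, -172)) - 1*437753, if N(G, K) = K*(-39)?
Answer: -532713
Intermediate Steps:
N(G, K) = -39*K
(-101668 + N(-134, -172)) - 1*437753 = (-101668 - 39*(-172)) - 1*437753 = (-101668 + 6708) - 437753 = -94960 - 437753 = -532713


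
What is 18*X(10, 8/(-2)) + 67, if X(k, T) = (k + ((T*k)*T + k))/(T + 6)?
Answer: 1687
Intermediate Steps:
X(k, T) = (2*k + k*T²)/(6 + T) (X(k, T) = (k + (k*T² + k))/(6 + T) = (k + (k + k*T²))/(6 + T) = (2*k + k*T²)/(6 + T))
18*X(10, 8/(-2)) + 67 = 18*(10*(2 + (8/(-2))²)/(6 + 8/(-2))) + 67 = 18*(10*(2 + (8*(-½))²)/(6 + 8*(-½))) + 67 = 18*(10*(2 + (-4)²)/(6 - 4)) + 67 = 18*(10*(2 + 16)/2) + 67 = 18*(10*(½)*18) + 67 = 18*90 + 67 = 1620 + 67 = 1687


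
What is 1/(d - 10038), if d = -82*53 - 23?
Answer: -1/14407 ≈ -6.9411e-5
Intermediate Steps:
d = -4369 (d = -4346 - 23 = -4369)
1/(d - 10038) = 1/(-4369 - 10038) = 1/(-14407) = -1/14407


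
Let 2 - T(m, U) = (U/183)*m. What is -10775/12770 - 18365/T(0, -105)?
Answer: -11727130/1277 ≈ -9183.3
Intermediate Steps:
T(m, U) = 2 - U*m/183 (T(m, U) = 2 - U/183*m = 2 - U*m/183)
-10775/12770 - 18365/T(0, -105) = -10775/12770 - 18365/(2 - 1/183*(-105)*0) = -10775*1/12770 - 18365/(2 + 0) = -2155/2554 - 18365/2 = -11727130/1277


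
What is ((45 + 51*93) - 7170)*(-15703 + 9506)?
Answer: 14761254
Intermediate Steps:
((45 + 51*93) - 7170)*(-15703 + 9506) = ((45 + 4743) - 7170)*(-6197) = (4788 - 7170)*(-6197) = -2382*(-6197) = 14761254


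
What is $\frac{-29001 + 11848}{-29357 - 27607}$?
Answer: $\frac{17153}{56964} \approx 0.30112$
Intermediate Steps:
$\frac{-29001 + 11848}{-29357 - 27607} = - \frac{17153}{-29357 - 27607} = - \frac{17153}{-56964} = \left(-17153\right) \left(- \frac{1}{56964}\right) = \frac{17153}{56964}$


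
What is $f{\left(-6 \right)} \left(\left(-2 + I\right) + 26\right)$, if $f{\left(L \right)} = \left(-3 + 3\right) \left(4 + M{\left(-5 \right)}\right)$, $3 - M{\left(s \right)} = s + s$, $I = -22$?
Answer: $0$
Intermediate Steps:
$M{\left(s \right)} = 3 - 2 s$ ($M{\left(s \right)} = 3 - \left(s + s\right) = 3 - 2 s$)
$f{\left(L \right)} = 0$ ($f{\left(L \right)} = \left(-3 + 3\right) \left(4 + \left(3 - -10\right)\right) = 0 \left(4 + \left(3 + 10\right)\right) = 0 \left(4 + 13\right) = 0 \cdot 17 = 0$)
$f{\left(-6 \right)} \left(\left(-2 + I\right) + 26\right) = 0 \left(\left(-2 - 22\right) + 26\right) = 0 \left(-24 + 26\right) = 0 \cdot 2 = 0$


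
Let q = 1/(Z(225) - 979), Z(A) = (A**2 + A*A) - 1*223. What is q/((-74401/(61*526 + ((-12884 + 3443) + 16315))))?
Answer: -2435/465229453 ≈ -5.2340e-6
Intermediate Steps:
Z(A) = -223 + 2*A**2 (Z(A) = (A**2 + A**2) - 223 = 2*A**2 - 223 = -223 + 2*A**2)
q = 1/100048 (q = 1/((-223 + 2*225**2) - 979) = 1/((-223 + 2*50625) - 979) = 1/((-223 + 101250) - 979) = 1/(101027 - 979) = 1/100048 ≈ 9.9952e-6)
q/((-74401/(61*526 + ((-12884 + 3443) + 16315)))) = 1/(100048*((-74401/(61*526 + ((-12884 + 3443) + 16315))))) = 1/(100048*((-74401/(32086 + (-9441 + 16315))))) = 1/(100048*((-74401/(32086 + 6874)))) = 1/(100048*((-74401/38960))) = 1/(100048*((-74401*1/38960))) = 1/(100048*(-74401/38960)) = (1/100048)*(-38960/74401) = -2435/465229453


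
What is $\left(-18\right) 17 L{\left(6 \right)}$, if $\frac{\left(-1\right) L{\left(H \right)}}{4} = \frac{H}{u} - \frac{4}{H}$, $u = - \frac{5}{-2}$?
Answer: $\frac{10608}{5} \approx 2121.6$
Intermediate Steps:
$u = \frac{5}{2}$ ($u = \left(-5\right) \left(- \frac{1}{2}\right) = \frac{5}{2} \approx 2.5$)
$L{\left(H \right)} = \frac{16}{H} - \frac{8 H}{5}$ ($L{\left(H \right)} = - 4 \left(\frac{H}{\frac{5}{2}} - \frac{4}{H}\right) = - 4 \left(H \frac{2}{5} - \frac{4}{H}\right) = - 4 \left(\frac{2 H}{5} - \frac{4}{H}\right) = - 4 \left(- \frac{4}{H} + \frac{2 H}{5}\right) = \frac{16}{H} - \frac{8 H}{5}$)
$\left(-18\right) 17 L{\left(6 \right)} = \left(-18\right) 17 \left(\frac{16}{6} - \frac{48}{5}\right) = - 306 \left(16 \cdot \frac{1}{6} - \frac{48}{5}\right) = - 306 \left(\frac{8}{3} - \frac{48}{5}\right) = \left(-306\right) \left(- \frac{104}{15}\right) = \frac{10608}{5}$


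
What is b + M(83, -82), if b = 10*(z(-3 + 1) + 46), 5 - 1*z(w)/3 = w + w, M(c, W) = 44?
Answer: 774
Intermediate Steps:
z(w) = 15 - 6*w (z(w) = 15 - 3*(w + w) = 15 - 6*w)
b = 730 (b = 10*((15 - 6*(-3 + 1)) + 46) = 10*((15 - 6*(-2)) + 46) = 10*((15 + 12) + 46) = 10*(27 + 46) = 10*73 = 730)
b + M(83, -82) = 730 + 44 = 774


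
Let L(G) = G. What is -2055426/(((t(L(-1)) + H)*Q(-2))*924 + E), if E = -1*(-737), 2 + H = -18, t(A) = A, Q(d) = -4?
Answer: -2055426/78353 ≈ -26.233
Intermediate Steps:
H = -20 (H = -2 - 18 = -20)
E = 737
-2055426/(((t(L(-1)) + H)*Q(-2))*924 + E) = -2055426/(((-1 - 20)*(-4))*924 + 737) = -2055426/(-21*(-4)*924 + 737) = -2055426/(84*924 + 737) = -2055426/(77616 + 737) = -2055426/78353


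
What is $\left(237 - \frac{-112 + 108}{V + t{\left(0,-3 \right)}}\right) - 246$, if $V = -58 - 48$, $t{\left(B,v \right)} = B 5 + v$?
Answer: $- \frac{985}{109} \approx -9.0367$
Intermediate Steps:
$t{\left(B,v \right)} = v + 5 B$ ($t{\left(B,v \right)} = 5 B + v = v + 5 B$)
$V = -106$ ($V = -58 - 48 = -106$)
$\left(237 - \frac{-112 + 108}{V + t{\left(0,-3 \right)}}\right) - 246 = \left(237 - \frac{-112 + 108}{-106 + \left(-3 + 5 \cdot 0\right)}\right) - 246 = \left(237 - - \frac{4}{-106 + \left(-3 + 0\right)}\right) - 246 = \left(237 - - \frac{4}{-106 - 3}\right) - 246 = \left(237 - - \frac{4}{-109}\right) - 246 = \left(237 - \left(-4\right) \left(- \frac{1}{109}\right)\right) - 246 = \left(237 - \frac{4}{109}\right) - 246 = \frac{25829}{109} - 246 = - \frac{985}{109}$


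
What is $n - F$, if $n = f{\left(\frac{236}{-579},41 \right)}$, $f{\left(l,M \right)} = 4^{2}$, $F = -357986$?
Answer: $358002$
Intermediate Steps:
$f{\left(l,M \right)} = 16$
$n = 16$
$n - F = 16 - -357986 = 16 + 357986 = 358002$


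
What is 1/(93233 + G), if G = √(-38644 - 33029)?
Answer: 13319/1241780566 - I*√71673/8692463962 ≈ 1.0726e-5 - 3.0799e-8*I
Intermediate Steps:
G = I*√71673 (G = √(-71673) = I*√71673 ≈ 267.72*I)
1/(93233 + G) = 1/(93233 + I*√71673)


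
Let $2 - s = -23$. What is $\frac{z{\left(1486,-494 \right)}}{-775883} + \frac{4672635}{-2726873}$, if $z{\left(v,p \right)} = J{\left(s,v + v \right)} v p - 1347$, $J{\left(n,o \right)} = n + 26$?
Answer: $\frac{98467700842158}{2115734403859} \approx 46.541$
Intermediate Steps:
$s = 25$ ($s = 2 - -23 = 2 + 23 = 25$)
$J{\left(n,o \right)} = 26 + n$
$z{\left(v,p \right)} = -1347 + 51 p v$ ($z{\left(v,p \right)} = \left(26 + 25\right) v p - 1347 = 51 v p - 1347 = 51 p v - 1347 = -1347 + 51 p v$)
$\frac{z{\left(1486,-494 \right)}}{-775883} + \frac{4672635}{-2726873} = \frac{-1347 + 51 \left(-494\right) 1486}{-775883} + \frac{4672635}{-2726873} = \left(-1347 - 37438284\right) \left(- \frac{1}{775883}\right) + 4672635 \left(- \frac{1}{2726873}\right) = \left(-37439631\right) \left(- \frac{1}{775883}\right) - \frac{4672635}{2726873} = \frac{37439631}{775883} - \frac{4672635}{2726873} = \frac{98467700842158}{2115734403859}$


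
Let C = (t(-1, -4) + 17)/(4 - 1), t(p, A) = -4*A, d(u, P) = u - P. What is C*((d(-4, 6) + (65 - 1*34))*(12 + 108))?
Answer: 27720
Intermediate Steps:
C = 11 (C = (-4*(-4) + 17)/(4 - 1) = (16 + 17)/3 = 33*(⅓) = 11)
C*((d(-4, 6) + (65 - 1*34))*(12 + 108)) = 11*(((-4 - 1*6) + (65 - 1*34))*(12 + 108)) = 11*(((-4 - 6) + (65 - 34))*120) = 11*((-10 + 31)*120) = 11*(21*120) = 11*2520 = 27720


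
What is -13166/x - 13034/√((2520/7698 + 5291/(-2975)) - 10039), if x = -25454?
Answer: 6583/12727 + 32585*I*√365696234211266/4790456116 ≈ 0.51725 + 130.08*I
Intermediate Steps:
-13166/x - 13034/√((2520/7698 + 5291/(-2975)) - 10039) = -13166/(-25454) - 13034/√((2520/7698 + 5291/(-2975)) - 10039) = -13166*(-1/25454) - 13034/√((2520*(1/7698) + 5291*(-1/2975)) - 10039) = 6583/12727 - 13034/√((420/1283 - 5291/2975) - 10039) = 6583/12727 - 13034/√(-5538853/3816925 - 10039) = 6583/12727 - 13034*(-5*I*√365696234211266/9580912232) = 6583/12727 - (-32585)*I*√365696234211266/4790456116 = 6583/12727 + 32585*I*√365696234211266/4790456116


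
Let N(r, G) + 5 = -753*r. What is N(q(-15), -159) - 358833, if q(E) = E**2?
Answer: -528263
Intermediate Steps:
N(r, G) = -5 - 753*r
N(q(-15), -159) - 358833 = (-5 - 753*(-15)**2) - 358833 = (-5 - 753*225) - 358833 = (-5 - 169425) - 358833 = -169430 - 358833 = -528263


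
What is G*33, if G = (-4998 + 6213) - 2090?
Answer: -28875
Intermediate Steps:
G = -875 (G = 1215 - 2090 = -875)
G*33 = -875*33 = -28875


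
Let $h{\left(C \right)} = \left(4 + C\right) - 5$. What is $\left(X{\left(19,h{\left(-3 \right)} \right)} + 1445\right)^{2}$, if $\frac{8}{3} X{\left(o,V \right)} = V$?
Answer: $\frac{8334769}{4} \approx 2.0837 \cdot 10^{6}$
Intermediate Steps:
$h{\left(C \right)} = -1 + C$
$X{\left(o,V \right)} = \frac{3 V}{8}$
$\left(X{\left(19,h{\left(-3 \right)} \right)} + 1445\right)^{2} = \left(\frac{3 \left(-1 - 3\right)}{8} + 1445\right)^{2} = \left(\frac{3}{8} \left(-4\right) + 1445\right)^{2} = \left(- \frac{3}{2} + 1445\right)^{2} = \left(\frac{2887}{2}\right)^{2} = \frac{8334769}{4}$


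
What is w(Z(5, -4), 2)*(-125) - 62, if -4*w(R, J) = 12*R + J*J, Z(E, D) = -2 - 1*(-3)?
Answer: 438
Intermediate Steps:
Z(E, D) = 1 (Z(E, D) = -2 + 3 = 1)
w(R, J) = -3*R - J**2/4 (w(R, J) = -(12*R + J*J)/4 = -(12*R + J**2)/4 = -(J**2 + 12*R)/4 = -3*R - J**2/4)
w(Z(5, -4), 2)*(-125) - 62 = (-3*1 - 1/4*2**2)*(-125) - 62 = (-3 - 1/4*4)*(-125) - 62 = (-3 - 1)*(-125) - 62 = -4*(-125) - 62 = 500 - 62 = 438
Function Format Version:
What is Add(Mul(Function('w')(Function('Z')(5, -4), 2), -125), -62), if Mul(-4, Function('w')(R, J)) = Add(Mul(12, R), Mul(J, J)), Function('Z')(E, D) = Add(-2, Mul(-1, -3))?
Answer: 438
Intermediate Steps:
Function('Z')(E, D) = 1 (Function('Z')(E, D) = Add(-2, 3) = 1)
Function('w')(R, J) = Add(Mul(-3, R), Mul(Rational(-1, 4), Pow(J, 2))) (Function('w')(R, J) = Mul(Rational(-1, 4), Add(Mul(12, R), Mul(J, J))) = Mul(Rational(-1, 4), Add(Mul(12, R), Pow(J, 2))) = Mul(Rational(-1, 4), Add(Pow(J, 2), Mul(12, R))) = Add(Mul(-3, R), Mul(Rational(-1, 4), Pow(J, 2))))
Add(Mul(Function('w')(Function('Z')(5, -4), 2), -125), -62) = Add(Mul(Add(Mul(-3, 1), Mul(Rational(-1, 4), Pow(2, 2))), -125), -62) = Add(Mul(Add(-3, Mul(Rational(-1, 4), 4)), -125), -62) = Add(Mul(Add(-3, -1), -125), -62) = Add(Mul(-4, -125), -62) = Add(500, -62) = 438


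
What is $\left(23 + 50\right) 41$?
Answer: $2993$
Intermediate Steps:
$\left(23 + 50\right) 41 = 73 \cdot 41 = 2993$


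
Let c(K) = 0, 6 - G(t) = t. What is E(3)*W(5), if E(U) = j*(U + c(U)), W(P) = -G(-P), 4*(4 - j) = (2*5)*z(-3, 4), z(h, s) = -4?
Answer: -462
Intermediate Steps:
G(t) = 6 - t
j = 14 (j = 4 - 2*5*(-4)/4 = 4 - 5*(-4)/2 = 4 - ¼*(-40) = 4 + 10 = 14)
W(P) = -6 - P (W(P) = -(6 - (-1)*P) = -(6 + P) = -6 - P)
E(U) = 14*U (E(U) = 14*(U + 0) = 14*U)
E(3)*W(5) = (14*3)*(-6 - 1*5) = 42*(-6 - 5) = 42*(-11) = -462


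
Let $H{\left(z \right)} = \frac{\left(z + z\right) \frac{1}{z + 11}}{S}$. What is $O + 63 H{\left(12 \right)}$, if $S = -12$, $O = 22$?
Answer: $\frac{380}{23} \approx 16.522$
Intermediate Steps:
$H{\left(z \right)} = - \frac{z}{6 \left(11 + z\right)}$ ($H{\left(z \right)} = \frac{\left(z + z\right) \frac{1}{z + 11}}{-12} = \frac{2 z}{11 + z} \left(- \frac{1}{12}\right) = - \frac{z}{6 \left(11 + z\right)}$)
$O + 63 H{\left(12 \right)} = 22 + 63 \left(\left(-1\right) 12 \frac{1}{66 + 6 \cdot 12}\right) = 22 + 63 \left(\left(-1\right) 12 \frac{1}{66 + 72}\right) = 22 + 63 \left(\left(-1\right) 12 \cdot \frac{1}{138}\right) = 22 + 63 \left(- \frac{2}{23}\right) = 22 - \frac{126}{23} = \frac{380}{23}$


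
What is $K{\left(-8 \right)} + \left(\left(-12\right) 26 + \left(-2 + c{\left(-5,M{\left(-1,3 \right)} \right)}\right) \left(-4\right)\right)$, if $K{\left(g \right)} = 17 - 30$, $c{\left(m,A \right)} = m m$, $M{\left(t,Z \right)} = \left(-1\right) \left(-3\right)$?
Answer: $-417$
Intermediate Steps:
$M{\left(t,Z \right)} = 3$
$c{\left(m,A \right)} = m^{2}$
$K{\left(g \right)} = -13$
$K{\left(-8 \right)} + \left(\left(-12\right) 26 + \left(-2 + c{\left(-5,M{\left(-1,3 \right)} \right)}\right) \left(-4\right)\right) = -13 - \left(312 - \left(-2 + \left(-5\right)^{2}\right) \left(-4\right)\right) = -13 - \left(312 - \left(-2 + 25\right) \left(-4\right)\right) = -13 + \left(-312 + 23 \left(-4\right)\right) = -13 - 404 = -417$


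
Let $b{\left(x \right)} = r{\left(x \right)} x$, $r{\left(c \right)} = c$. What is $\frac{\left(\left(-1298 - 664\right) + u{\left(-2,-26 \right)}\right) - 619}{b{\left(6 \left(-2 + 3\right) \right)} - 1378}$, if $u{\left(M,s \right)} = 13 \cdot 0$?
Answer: $\frac{2581}{1342} \approx 1.9232$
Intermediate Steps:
$u{\left(M,s \right)} = 0$
$b{\left(x \right)} = x^{2}$ ($b{\left(x \right)} = x x = x^{2}$)
$\frac{\left(\left(-1298 - 664\right) + u{\left(-2,-26 \right)}\right) - 619}{b{\left(6 \left(-2 + 3\right) \right)} - 1378} = \frac{\left(\left(-1298 - 664\right) + 0\right) - 619}{\left(6 \left(-2 + 3\right)\right)^{2} - 1378} = \frac{\left(-1962 + 0\right) - 619}{\left(6 \cdot 1\right)^{2} - 1378} = \frac{-1962 - 619}{6^{2} - 1378} = - \frac{2581}{36 - 1378} = - \frac{2581}{-1342} = \left(-2581\right) \left(- \frac{1}{1342}\right) = \frac{2581}{1342}$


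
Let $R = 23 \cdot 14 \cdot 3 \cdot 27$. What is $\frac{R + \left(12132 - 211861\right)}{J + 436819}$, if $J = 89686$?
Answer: $- \frac{173647}{526505} \approx -0.32981$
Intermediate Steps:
$R = 26082$ ($R = 23 \cdot 42 \cdot 27 = 966 \cdot 27 = 26082$)
$\frac{R + \left(12132 - 211861\right)}{J + 436819} = \frac{26082 + \left(12132 - 211861\right)}{89686 + 436819} = \frac{26082 + \left(12132 - 211861\right)}{526505} = \left(26082 - 199729\right) \frac{1}{526505} = \left(-173647\right) \frac{1}{526505} = - \frac{173647}{526505}$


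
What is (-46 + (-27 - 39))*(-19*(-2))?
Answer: -4256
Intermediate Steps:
(-46 + (-27 - 39))*(-19*(-2)) = (-46 - 66)*38 = -112*38 = -4256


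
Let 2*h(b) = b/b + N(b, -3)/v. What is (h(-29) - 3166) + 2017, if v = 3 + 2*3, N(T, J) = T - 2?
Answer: -10352/9 ≈ -1150.2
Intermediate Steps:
N(T, J) = -2 + T
v = 9 (v = 3 + 6 = 9)
h(b) = 7/18 + b/18 (h(b) = (b/b + (-2 + b)/9)/2 = (1 + (-2 + b)*(1/9))/2 = (1 + (-2/9 + b/9))/2 = (7/9 + b/9)/2 = 7/18 + b/18)
(h(-29) - 3166) + 2017 = ((7/18 + (1/18)*(-29)) - 3166) + 2017 = ((7/18 - 29/18) - 3166) + 2017 = (-11/9 - 3166) + 2017 = -28505/9 + 2017 = -10352/9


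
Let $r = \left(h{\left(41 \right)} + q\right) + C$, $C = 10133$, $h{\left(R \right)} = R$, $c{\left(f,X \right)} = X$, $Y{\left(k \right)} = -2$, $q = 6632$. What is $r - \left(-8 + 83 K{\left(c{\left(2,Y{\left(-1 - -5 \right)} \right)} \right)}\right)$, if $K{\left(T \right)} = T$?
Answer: $16980$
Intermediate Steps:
$r = 16806$ ($r = \left(41 + 6632\right) + 10133 = 6673 + 10133 = 16806$)
$r - \left(-8 + 83 K{\left(c{\left(2,Y{\left(-1 - -5 \right)} \right)} \right)}\right) = 16806 + \left(8 - -166\right) = 16806 + \left(8 + 166\right) = 16806 + 174 = 16980$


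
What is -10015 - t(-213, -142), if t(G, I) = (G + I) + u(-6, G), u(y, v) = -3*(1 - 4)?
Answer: -9669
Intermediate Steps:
u(y, v) = 9 (u(y, v) = -3*(-3) = 9)
t(G, I) = 9 + G + I (t(G, I) = (G + I) + 9 = 9 + G + I)
-10015 - t(-213, -142) = -10015 - (9 - 213 - 142) = -10015 - 1*(-346) = -10015 + 346 = -9669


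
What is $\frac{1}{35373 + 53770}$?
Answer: $\frac{1}{89143} \approx 1.1218 \cdot 10^{-5}$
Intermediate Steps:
$\frac{1}{35373 + 53770} = \frac{1}{89143}$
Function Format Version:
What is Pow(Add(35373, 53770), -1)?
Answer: Rational(1, 89143) ≈ 1.1218e-5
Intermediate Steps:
Pow(Add(35373, 53770), -1) = Pow(89143, -1) = Rational(1, 89143)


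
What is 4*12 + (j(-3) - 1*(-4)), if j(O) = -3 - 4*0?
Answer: 49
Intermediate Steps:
j(O) = -3 (j(O) = -3 + 0 = -3)
4*12 + (j(-3) - 1*(-4)) = 4*12 + (-3 - 1*(-4)) = 48 + (-3 + 4) = 48 + 1 = 49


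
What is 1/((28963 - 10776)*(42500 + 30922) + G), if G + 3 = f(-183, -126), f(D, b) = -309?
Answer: 1/1335325602 ≈ 7.4888e-10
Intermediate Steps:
G = -312 (G = -3 - 309 = -312)
1/((28963 - 10776)*(42500 + 30922) + G) = 1/((28963 - 10776)*(42500 + 30922) - 312) = 1/(18187*73422 - 312) = 1/(1335325914 - 312) = 1/1335325602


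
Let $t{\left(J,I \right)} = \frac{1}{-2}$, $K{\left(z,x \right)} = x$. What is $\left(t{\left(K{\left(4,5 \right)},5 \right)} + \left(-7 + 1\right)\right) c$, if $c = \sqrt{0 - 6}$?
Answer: $- \frac{13 i \sqrt{6}}{2} \approx - 15.922 i$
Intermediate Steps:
$t{\left(J,I \right)} = - \frac{1}{2}$
$c = i \sqrt{6}$ ($c = \sqrt{-6} = i \sqrt{6} \approx 2.4495 i$)
$\left(t{\left(K{\left(4,5 \right)},5 \right)} + \left(-7 + 1\right)\right) c = \left(- \frac{1}{2} + \left(-7 + 1\right)\right) i \sqrt{6} = \left(- \frac{1}{2} - 6\right) i \sqrt{6} = - \frac{13 i \sqrt{6}}{2}$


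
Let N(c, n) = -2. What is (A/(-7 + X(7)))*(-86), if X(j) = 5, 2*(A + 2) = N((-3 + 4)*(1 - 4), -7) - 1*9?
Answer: -645/2 ≈ -322.50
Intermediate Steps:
A = -15/2 (A = -2 + (-2 - 1*9)/2 = -2 + (-2 - 9)/2 = -2 + (½)*(-11) = -2 - 11/2 = -15/2 ≈ -7.5000)
(A/(-7 + X(7)))*(-86) = (-15/2/(-7 + 5))*(-86) = (-15/2/(-2))*(-86) = -½*(-15/2)*(-86) = (15/4)*(-86) = -645/2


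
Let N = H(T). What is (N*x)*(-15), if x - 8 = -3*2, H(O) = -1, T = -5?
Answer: 30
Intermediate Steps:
N = -1
x = 2 (x = 8 - 3*2 = 8 - 6 = 2)
(N*x)*(-15) = -1*2*(-15) = -2*(-15) = 30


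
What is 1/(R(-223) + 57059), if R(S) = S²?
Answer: 1/106788 ≈ 9.3643e-6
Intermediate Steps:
1/(R(-223) + 57059) = 1/((-223)² + 57059) = 1/(49729 + 57059) = 1/106788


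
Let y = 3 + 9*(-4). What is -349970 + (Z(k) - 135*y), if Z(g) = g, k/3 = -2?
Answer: -345521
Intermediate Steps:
k = -6 (k = 3*(-2) = -6)
y = -33 (y = 3 - 36 = -33)
-349970 + (Z(k) - 135*y) = -349970 + (-6 - 135*(-33)) = -349970 + (-6 + 4455) = -349970 + 4449 = -345521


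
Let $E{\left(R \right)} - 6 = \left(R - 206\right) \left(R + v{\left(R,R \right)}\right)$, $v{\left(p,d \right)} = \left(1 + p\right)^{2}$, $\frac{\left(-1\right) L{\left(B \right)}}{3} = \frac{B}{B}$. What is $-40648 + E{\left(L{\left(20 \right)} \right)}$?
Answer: $-40851$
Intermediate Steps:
$L{\left(B \right)} = -3$ ($L{\left(B \right)} = - 3 \frac{B}{B} = \left(-3\right) 1 = -3$)
$E{\left(R \right)} = 6 + \left(-206 + R\right) \left(R + \left(1 + R\right)^{2}\right)$ ($E{\left(R \right)} = 6 + \left(R - 206\right) \left(R + \left(1 + R\right)^{2}\right) = 6 + \left(-206 + R\right) \left(R + \left(1 + R\right)^{2}\right)$)
$-40648 + E{\left(L{\left(20 \right)} \right)} = -40648 - \left(-1651 + 27 + 1827\right) = -40648 - 203 = -40851$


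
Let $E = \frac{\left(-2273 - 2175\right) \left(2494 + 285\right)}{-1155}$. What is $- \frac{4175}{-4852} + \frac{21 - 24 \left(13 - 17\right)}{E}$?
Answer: $\frac{1866529165}{2141983328} \approx 0.8714$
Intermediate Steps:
$E = \frac{1765856}{165}$ ($E = \left(-4448\right) 2779 \left(- \frac{1}{1155}\right) = \left(-12360992\right) \left(- \frac{1}{1155}\right) = \frac{1765856}{165} \approx 10702.0$)
$- \frac{4175}{-4852} + \frac{21 - 24 \left(13 - 17\right)}{E} = - \frac{4175}{-4852} + \frac{21 - 24 \left(13 - 17\right)}{\frac{1765856}{165}} = \left(-4175\right) \left(- \frac{1}{4852}\right) + \left(21 - -96\right) \frac{165}{1765856} = \frac{4175}{4852} + \left(21 + 96\right) \frac{165}{1765856} = \frac{4175}{4852} + 117 \cdot \frac{165}{1765856} = \frac{4175}{4852} + \frac{19305}{1765856} = \frac{1866529165}{2141983328}$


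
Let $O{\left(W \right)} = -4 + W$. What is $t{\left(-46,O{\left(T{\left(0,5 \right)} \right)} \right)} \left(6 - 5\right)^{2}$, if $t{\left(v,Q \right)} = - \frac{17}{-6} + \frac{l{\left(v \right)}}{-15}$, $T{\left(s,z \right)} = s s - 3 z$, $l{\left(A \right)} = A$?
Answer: $\frac{59}{10} \approx 5.9$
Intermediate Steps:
$T{\left(s,z \right)} = s^{2} - 3 z$
$t{\left(v,Q \right)} = \frac{17}{6} - \frac{v}{15}$ ($t{\left(v,Q \right)} = - \frac{17}{-6} + \frac{v}{-15} = \left(-17\right) \left(- \frac{1}{6}\right) + v \left(- \frac{1}{15}\right) = \frac{17}{6} - \frac{v}{15}$)
$t{\left(-46,O{\left(T{\left(0,5 \right)} \right)} \right)} \left(6 - 5\right)^{2} = \left(\frac{17}{6} - - \frac{46}{15}\right) \left(6 - 5\right)^{2} = \left(\frac{17}{6} + \frac{46}{15}\right) 1^{2} = \frac{59}{10} \cdot 1 = \frac{59}{10}$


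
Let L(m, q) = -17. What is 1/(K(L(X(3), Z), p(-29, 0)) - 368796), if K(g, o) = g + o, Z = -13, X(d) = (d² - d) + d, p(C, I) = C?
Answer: -1/368842 ≈ -2.7112e-6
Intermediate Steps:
X(d) = d²
1/(K(L(X(3), Z), p(-29, 0)) - 368796) = 1/((-17 - 29) - 368796) = 1/(-46 - 368796) = 1/(-368842) = -1/368842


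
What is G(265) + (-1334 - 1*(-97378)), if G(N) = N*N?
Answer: 166269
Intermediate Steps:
G(N) = N²
G(265) + (-1334 - 1*(-97378)) = 265² + (-1334 - 1*(-97378)) = 70225 + (-1334 + 97378) = 70225 + 96044 = 166269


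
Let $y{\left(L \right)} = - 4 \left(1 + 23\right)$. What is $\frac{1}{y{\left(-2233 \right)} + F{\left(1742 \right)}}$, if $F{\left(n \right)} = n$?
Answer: $\frac{1}{1646} \approx 0.00060753$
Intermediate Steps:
$y{\left(L \right)} = -96$ ($y{\left(L \right)} = \left(-4\right) 24 = -96$)
$\frac{1}{y{\left(-2233 \right)} + F{\left(1742 \right)}} = \frac{1}{-96 + 1742} = \frac{1}{1646}$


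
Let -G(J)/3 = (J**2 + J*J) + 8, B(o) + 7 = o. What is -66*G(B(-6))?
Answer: 68508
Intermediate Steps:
B(o) = -7 + o
G(J) = -24 - 6*J**2 (G(J) = -3*((J**2 + J*J) + 8) = -3*((J**2 + J**2) + 8) = -3*(2*J**2 + 8) = -3*(8 + 2*J**2) = -24 - 6*J**2)
-66*G(B(-6)) = -66*(-24 - 6*(-7 - 6)**2) = -66*(-24 - 6*(-13)**2) = -66*(-24 - 6*169) = -66*(-24 - 1014) = -66*(-1038) = 68508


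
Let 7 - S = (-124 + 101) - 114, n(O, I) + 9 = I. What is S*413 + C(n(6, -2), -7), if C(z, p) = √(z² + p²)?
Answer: 59472 + √170 ≈ 59485.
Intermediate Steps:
n(O, I) = -9 + I
S = 144 (S = 7 - ((-124 + 101) - 114) = 7 - (-23 - 114) = 7 - 1*(-137) = 7 + 137 = 144)
C(z, p) = √(p² + z²)
S*413 + C(n(6, -2), -7) = 144*413 + √((-7)² + (-9 - 2)²) = 59472 + √(49 + (-11)²) = 59472 + √(49 + 121) = 59472 + √170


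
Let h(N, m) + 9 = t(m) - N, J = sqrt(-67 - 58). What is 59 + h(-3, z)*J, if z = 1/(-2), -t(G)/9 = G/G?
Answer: 59 - 75*I*sqrt(5) ≈ 59.0 - 167.71*I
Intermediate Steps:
t(G) = -9 (t(G) = -9*G/G = -9*1 = -9)
z = -1/2 ≈ -0.50000
J = 5*I*sqrt(5) (J = sqrt(-125) = 5*I*sqrt(5) ≈ 11.18*I)
h(N, m) = -18 - N (h(N, m) = -9 + (-9 - N) = -18 - N)
59 + h(-3, z)*J = 59 + (-18 - 1*(-3))*(5*I*sqrt(5)) = 59 + (-18 + 3)*(5*I*sqrt(5)) = 59 - 75*I*sqrt(5)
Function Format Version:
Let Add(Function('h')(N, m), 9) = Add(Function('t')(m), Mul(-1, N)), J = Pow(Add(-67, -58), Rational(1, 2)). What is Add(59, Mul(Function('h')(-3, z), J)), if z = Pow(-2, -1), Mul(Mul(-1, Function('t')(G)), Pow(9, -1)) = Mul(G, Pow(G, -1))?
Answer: Add(59, Mul(-75, I, Pow(5, Rational(1, 2)))) ≈ Add(59.000, Mul(-167.71, I))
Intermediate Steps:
Function('t')(G) = -9 (Function('t')(G) = Mul(-9, Mul(G, Pow(G, -1))) = Mul(-9, 1) = -9)
z = Rational(-1, 2) ≈ -0.50000
J = Mul(5, I, Pow(5, Rational(1, 2))) (J = Pow(-125, Rational(1, 2)) = Mul(5, I, Pow(5, Rational(1, 2))) ≈ Mul(11.180, I))
Function('h')(N, m) = Add(-18, Mul(-1, N)) (Function('h')(N, m) = Add(-9, Add(-9, Mul(-1, N))) = Add(-18, Mul(-1, N)))
Add(59, Mul(Function('h')(-3, z), J)) = Add(59, Mul(Add(-18, Mul(-1, -3)), Mul(5, I, Pow(5, Rational(1, 2))))) = Add(59, Mul(Add(-18, 3), Mul(5, I, Pow(5, Rational(1, 2))))) = Add(59, Mul(-15, Mul(5, I, Pow(5, Rational(1, 2))))) = Add(59, Mul(-75, I, Pow(5, Rational(1, 2))))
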